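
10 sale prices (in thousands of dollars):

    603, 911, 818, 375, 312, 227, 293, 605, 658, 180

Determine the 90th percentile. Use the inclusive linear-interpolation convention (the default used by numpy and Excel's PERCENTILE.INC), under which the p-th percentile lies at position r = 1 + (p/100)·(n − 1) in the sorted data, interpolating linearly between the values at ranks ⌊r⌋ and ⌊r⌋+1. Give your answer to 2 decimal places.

827.30

Sorted: 180, 227, 293, 312, 375, 603, 605, 658, 818, 911.
n = 10.
r = 1 + (90/100)·(10 − 1) = 1 + 8.1 = 9.1.
Rank 9 is 818 and rank 10 is 911.
Interpolate: 818 + 0.1·(911 − 818) = 818 + 0.1·93 = 827.3.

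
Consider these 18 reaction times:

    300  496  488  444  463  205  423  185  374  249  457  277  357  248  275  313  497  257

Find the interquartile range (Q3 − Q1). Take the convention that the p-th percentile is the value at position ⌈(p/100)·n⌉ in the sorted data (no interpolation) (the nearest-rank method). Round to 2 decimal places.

Sorted: 185, 205, 248, 249, 257, 275, 277, 300, 313, 357, 374, 423, 444, 457, 463, 488, 496, 497.
n = 18.
P25: rank ⌈25/100·18⌉ = 5 → 257.
P75: rank ⌈75/100·18⌉ = 14 → 457.
Difference: 457 − 257 = 200.

200.00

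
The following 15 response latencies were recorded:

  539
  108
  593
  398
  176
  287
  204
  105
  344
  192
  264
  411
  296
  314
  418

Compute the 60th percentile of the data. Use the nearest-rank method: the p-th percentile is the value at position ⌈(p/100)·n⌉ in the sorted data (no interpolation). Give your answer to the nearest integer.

314

Sorted: 105, 108, 176, 192, 204, 264, 287, 296, 314, 344, 398, 411, 418, 539, 593.
n = 15.
Position = ⌈60/100 · 15⌉ = ⌈9⌉ = 9.
The value at rank 9 is 314.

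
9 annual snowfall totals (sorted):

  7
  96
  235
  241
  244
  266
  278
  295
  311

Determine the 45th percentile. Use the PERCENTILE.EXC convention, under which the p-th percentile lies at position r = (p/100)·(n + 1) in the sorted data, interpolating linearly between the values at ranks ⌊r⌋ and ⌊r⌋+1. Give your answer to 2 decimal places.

n = 9.
r = (45/100)·(9 + 1) = 4.5.
Rank 4 is 241 and rank 5 is 244.
Interpolate: 241 + 0.5·(244 − 241) = 241 + 0.5·3 = 242.5.

242.50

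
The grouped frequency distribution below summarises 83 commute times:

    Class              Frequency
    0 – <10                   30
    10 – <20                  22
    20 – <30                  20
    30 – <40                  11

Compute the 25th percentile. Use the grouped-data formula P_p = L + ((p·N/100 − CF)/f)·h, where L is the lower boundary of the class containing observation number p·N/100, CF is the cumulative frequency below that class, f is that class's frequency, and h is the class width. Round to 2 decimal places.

6.92

N = 83; target position k = 25/100 · 83 = 20.75.
Cumulative frequencies: 30, 52, 72, 83.
Observation 20.75 falls in the class 0 – <10.
L = 0, CF = 0, f = 30, h = 10.
P25 = 0 + ((20.75 − 0)/30)·10 = 0 + 6.91667 = 6.91667.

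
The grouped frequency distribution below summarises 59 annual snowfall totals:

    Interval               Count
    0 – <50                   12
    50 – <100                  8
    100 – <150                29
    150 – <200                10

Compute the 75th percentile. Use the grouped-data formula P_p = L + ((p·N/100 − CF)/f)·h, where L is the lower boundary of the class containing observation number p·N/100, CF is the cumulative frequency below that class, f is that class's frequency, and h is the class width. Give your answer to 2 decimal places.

N = 59; target position k = 75/100 · 59 = 44.25.
Cumulative frequencies: 12, 20, 49, 59.
Observation 44.25 falls in the class 100 – <150.
L = 100, CF = 20, f = 29, h = 50.
P75 = 100 + ((44.25 − 20)/29)·50 = 100 + 41.8103 = 141.81.

141.81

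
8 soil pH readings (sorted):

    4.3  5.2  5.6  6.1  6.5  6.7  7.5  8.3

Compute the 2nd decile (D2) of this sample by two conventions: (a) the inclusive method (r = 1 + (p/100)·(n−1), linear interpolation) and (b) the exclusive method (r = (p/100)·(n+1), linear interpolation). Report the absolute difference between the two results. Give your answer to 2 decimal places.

n = 8.
(a) r = 2.4; between ranks 2 (5.2) and 3 (5.6): 5.36.
(b) r = 1.8; between ranks 1 (4.3) and 2 (5.2): 5.02.
|5.36 − 5.02| = 0.34.

0.34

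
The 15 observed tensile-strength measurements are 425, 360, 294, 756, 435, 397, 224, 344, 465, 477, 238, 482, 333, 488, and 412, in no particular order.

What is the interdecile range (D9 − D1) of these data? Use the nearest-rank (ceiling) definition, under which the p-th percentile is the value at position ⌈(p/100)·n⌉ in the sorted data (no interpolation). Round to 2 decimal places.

250.00

Sorted: 224, 238, 294, 333, 344, 360, 397, 412, 425, 435, 465, 477, 482, 488, 756.
n = 15.
P10: rank ⌈10/100·15⌉ = 2 → 238.
P90: rank ⌈90/100·15⌉ = 14 → 488.
Difference: 488 − 238 = 250.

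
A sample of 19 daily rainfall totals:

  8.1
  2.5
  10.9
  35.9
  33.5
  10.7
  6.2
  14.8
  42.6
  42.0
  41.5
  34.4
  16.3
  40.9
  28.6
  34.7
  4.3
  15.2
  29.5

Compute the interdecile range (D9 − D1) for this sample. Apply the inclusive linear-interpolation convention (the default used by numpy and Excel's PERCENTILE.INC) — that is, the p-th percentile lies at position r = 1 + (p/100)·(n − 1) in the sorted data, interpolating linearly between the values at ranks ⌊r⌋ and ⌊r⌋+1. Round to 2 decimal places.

35.78

Sorted: 2.5, 4.3, 6.2, 8.1, 10.7, 10.9, 14.8, 15.2, 16.3, 28.6, 29.5, 33.5, 34.4, 34.7, 35.9, 40.9, 41.5, 42.0, 42.6.
n = 19.
P10: r = 2.8; ranks 2–3 are 4.3, 6.2; interpolating gives 5.82.
P90: r = 17.2; ranks 17–18 are 41.5, 42.0; interpolating gives 41.6.
Difference: 41.6 − 5.82 = 35.78.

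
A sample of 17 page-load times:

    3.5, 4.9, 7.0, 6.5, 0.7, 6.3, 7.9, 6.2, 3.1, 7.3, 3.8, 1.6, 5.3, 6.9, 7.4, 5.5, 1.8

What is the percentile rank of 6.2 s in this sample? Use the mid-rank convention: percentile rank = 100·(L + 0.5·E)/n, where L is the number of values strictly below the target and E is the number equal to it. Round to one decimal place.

55.9

Sorted: 0.7, 1.6, 1.8, 3.1, 3.5, 3.8, 4.9, 5.3, 5.5, 6.2, 6.3, 6.5, 6.9, 7.0, 7.3, 7.4, 7.9.
Count below 6.2: L = 9; count equal: E = 1; n = 17.
Percentile rank = 100·(9 + 0.5·1)/17 = 100·9.5/17 = 55.88.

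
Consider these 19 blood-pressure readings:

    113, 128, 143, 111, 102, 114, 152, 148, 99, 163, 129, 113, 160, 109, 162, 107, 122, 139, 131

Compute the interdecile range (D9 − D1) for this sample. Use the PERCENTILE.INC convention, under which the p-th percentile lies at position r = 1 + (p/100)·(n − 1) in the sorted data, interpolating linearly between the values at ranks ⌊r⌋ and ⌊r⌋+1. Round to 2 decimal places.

54.40

Sorted: 99, 102, 107, 109, 111, 113, 113, 114, 122, 128, 129, 131, 139, 143, 148, 152, 160, 162, 163.
n = 19.
P10: r = 2.8; ranks 2–3 are 102, 107; interpolating gives 106.
P90: r = 17.2; ranks 17–18 are 160, 162; interpolating gives 160.4.
Difference: 160.4 − 106 = 54.4.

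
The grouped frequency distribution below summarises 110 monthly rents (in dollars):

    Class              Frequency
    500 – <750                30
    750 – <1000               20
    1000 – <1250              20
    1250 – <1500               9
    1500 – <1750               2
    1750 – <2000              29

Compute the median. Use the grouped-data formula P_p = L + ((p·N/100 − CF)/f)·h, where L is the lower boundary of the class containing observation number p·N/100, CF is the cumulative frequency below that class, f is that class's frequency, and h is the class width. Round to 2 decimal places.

1062.50

N = 110; target position k = 50/100 · 110 = 55.
Cumulative frequencies: 30, 50, 70, 79, 81, 110.
Observation 55 falls in the class 1000 – <1250.
L = 1000, CF = 50, f = 20, h = 250.
P50 = 1000 + ((55 − 50)/20)·250 = 1000 + 62.5 = 1062.5.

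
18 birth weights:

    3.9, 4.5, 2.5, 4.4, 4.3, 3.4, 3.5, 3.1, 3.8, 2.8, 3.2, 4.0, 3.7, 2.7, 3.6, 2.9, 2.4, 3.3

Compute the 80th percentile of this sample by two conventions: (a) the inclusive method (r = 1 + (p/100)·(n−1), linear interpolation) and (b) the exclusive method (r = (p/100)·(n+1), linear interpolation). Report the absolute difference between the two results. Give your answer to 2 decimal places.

0.10

Sorted: 2.4, 2.5, 2.7, 2.8, 2.9, 3.1, 3.2, 3.3, 3.4, 3.5, 3.6, 3.7, 3.8, 3.9, 4.0, 4.3, 4.4, 4.5.
n = 18.
(a) r = 14.6; between ranks 14 (3.9) and 15 (4.0): 3.96.
(b) r = 15.2; between ranks 15 (4.0) and 16 (4.3): 4.06.
|3.96 − 4.06| = 0.1.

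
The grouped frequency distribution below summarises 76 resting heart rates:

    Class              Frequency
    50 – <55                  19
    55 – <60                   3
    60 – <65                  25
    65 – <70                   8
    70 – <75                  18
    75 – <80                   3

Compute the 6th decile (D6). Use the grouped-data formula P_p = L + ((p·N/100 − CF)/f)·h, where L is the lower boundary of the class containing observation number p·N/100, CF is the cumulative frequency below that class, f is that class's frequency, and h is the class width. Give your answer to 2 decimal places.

N = 76; target position k = 60/100 · 76 = 45.6.
Cumulative frequencies: 19, 22, 47, 55, 73, 76.
Observation 45.6 falls in the class 60 – <65.
L = 60, CF = 22, f = 25, h = 5.
P60 = 60 + ((45.6 − 22)/25)·5 = 60 + 4.72 = 64.72.

64.72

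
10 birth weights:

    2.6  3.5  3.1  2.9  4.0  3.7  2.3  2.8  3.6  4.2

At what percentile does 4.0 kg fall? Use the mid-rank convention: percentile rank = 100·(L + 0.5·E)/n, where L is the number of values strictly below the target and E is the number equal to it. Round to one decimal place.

Sorted: 2.3, 2.6, 2.8, 2.9, 3.1, 3.5, 3.6, 3.7, 4.0, 4.2.
Count below 4.0: L = 8; count equal: E = 1; n = 10.
Percentile rank = 100·(8 + 0.5·1)/10 = 100·8.5/10 = 85.

85.0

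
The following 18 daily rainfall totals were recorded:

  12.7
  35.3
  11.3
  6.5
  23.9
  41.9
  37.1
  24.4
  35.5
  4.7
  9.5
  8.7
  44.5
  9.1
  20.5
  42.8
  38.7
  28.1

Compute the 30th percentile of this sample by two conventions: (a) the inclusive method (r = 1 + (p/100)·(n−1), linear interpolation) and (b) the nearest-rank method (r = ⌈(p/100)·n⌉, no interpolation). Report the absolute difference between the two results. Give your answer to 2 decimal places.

0.14

Sorted: 4.7, 6.5, 8.7, 9.1, 9.5, 11.3, 12.7, 20.5, 23.9, 24.4, 28.1, 35.3, 35.5, 37.1, 38.7, 41.9, 42.8, 44.5.
n = 18.
(a) r = 6.1; between ranks 6 (11.3) and 7 (12.7): 11.44.
(b) the nearest-rank method: rank 6 → 11.3.
|11.44 − 11.3| = 0.14.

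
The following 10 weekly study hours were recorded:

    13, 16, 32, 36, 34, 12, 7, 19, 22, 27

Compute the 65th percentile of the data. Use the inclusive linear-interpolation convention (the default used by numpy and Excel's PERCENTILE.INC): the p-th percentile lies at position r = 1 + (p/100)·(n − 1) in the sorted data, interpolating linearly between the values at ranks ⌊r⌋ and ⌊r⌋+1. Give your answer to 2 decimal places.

Sorted: 7, 12, 13, 16, 19, 22, 27, 32, 34, 36.
n = 10.
r = 1 + (65/100)·(10 − 1) = 1 + 5.85 = 6.85.
Rank 6 is 22 and rank 7 is 27.
Interpolate: 22 + 0.85·(27 − 22) = 22 + 0.85·5 = 26.25.

26.25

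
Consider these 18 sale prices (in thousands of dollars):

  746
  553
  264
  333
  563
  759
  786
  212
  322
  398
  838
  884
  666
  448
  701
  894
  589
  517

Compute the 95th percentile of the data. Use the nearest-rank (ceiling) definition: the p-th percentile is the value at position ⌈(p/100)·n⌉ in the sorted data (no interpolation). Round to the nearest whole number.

Sorted: 212, 264, 322, 333, 398, 448, 517, 553, 563, 589, 666, 701, 746, 759, 786, 838, 884, 894.
n = 18.
Position = ⌈95/100 · 18⌉ = ⌈17.1⌉ = 18.
The value at rank 18 is 894.

894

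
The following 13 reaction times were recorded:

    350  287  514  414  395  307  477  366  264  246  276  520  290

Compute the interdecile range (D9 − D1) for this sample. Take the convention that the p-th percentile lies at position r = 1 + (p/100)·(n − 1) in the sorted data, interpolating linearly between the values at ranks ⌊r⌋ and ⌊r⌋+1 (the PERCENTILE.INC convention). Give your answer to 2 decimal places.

Sorted: 246, 264, 276, 287, 290, 307, 350, 366, 395, 414, 477, 514, 520.
n = 13.
P10: r = 2.2; ranks 2–3 are 264, 276; interpolating gives 266.4.
P90: r = 11.8; ranks 11–12 are 477, 514; interpolating gives 506.6.
Difference: 506.6 − 266.4 = 240.2.

240.20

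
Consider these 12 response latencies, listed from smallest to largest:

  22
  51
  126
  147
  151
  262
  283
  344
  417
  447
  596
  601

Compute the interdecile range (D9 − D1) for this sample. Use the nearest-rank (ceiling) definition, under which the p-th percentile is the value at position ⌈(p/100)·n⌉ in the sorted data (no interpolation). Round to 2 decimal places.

n = 12.
P10: rank ⌈10/100·12⌉ = 2 → 51.
P90: rank ⌈90/100·12⌉ = 11 → 596.
Difference: 596 − 51 = 545.

545.00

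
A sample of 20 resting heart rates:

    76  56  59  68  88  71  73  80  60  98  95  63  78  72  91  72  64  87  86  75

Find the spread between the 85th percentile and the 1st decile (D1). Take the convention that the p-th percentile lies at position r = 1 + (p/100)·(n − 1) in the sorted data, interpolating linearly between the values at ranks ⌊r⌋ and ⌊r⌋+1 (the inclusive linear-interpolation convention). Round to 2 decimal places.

Sorted: 56, 59, 60, 63, 64, 68, 71, 72, 72, 73, 75, 76, 78, 80, 86, 87, 88, 91, 95, 98.
n = 20.
P10: r = 2.9; ranks 2–3 are 59, 60; interpolating gives 59.9.
P85: r = 17.15; ranks 17–18 are 88, 91; interpolating gives 88.45.
Difference: 88.45 − 59.9 = 28.55.

28.55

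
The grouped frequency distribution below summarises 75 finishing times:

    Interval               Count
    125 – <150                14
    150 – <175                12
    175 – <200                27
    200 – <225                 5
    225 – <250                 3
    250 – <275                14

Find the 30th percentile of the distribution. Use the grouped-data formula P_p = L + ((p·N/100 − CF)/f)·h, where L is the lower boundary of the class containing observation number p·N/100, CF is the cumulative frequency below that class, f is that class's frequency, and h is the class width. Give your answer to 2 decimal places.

167.71

N = 75; target position k = 30/100 · 75 = 22.5.
Cumulative frequencies: 14, 26, 53, 58, 61, 75.
Observation 22.5 falls in the class 150 – <175.
L = 150, CF = 14, f = 12, h = 25.
P30 = 150 + ((22.5 − 14)/12)·25 = 150 + 17.7083 = 167.708.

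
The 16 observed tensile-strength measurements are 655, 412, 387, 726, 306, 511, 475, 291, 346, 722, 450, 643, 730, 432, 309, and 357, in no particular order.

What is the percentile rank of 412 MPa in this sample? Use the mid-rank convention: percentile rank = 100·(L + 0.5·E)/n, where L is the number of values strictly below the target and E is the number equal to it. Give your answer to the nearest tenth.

40.6

Sorted: 291, 306, 309, 346, 357, 387, 412, 432, 450, 475, 511, 643, 655, 722, 726, 730.
Count below 412: L = 6; count equal: E = 1; n = 16.
Percentile rank = 100·(6 + 0.5·1)/16 = 100·6.5/16 = 40.62.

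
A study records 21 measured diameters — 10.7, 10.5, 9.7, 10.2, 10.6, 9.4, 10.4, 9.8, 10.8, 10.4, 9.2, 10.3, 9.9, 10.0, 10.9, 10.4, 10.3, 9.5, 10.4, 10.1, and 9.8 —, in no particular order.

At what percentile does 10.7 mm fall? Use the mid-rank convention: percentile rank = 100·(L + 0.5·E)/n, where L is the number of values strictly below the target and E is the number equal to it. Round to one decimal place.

Sorted: 9.2, 9.4, 9.5, 9.7, 9.8, 9.8, 9.9, 10.0, 10.1, 10.2, 10.3, 10.3, 10.4, 10.4, 10.4, 10.4, 10.5, 10.6, 10.7, 10.8, 10.9.
Count below 10.7: L = 18; count equal: E = 1; n = 21.
Percentile rank = 100·(18 + 0.5·1)/21 = 100·18.5/21 = 88.1.

88.1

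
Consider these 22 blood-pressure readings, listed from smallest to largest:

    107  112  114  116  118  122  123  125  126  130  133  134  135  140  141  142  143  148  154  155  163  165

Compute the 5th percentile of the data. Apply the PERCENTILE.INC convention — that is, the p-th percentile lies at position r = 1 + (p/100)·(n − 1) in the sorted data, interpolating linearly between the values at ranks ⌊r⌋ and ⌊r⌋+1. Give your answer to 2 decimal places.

n = 22.
r = 1 + (5/100)·(22 − 1) = 1 + 1.05 = 2.05.
Rank 2 is 112 and rank 3 is 114.
Interpolate: 112 + 0.05·(114 − 112) = 112 + 0.05·2 = 112.1.

112.10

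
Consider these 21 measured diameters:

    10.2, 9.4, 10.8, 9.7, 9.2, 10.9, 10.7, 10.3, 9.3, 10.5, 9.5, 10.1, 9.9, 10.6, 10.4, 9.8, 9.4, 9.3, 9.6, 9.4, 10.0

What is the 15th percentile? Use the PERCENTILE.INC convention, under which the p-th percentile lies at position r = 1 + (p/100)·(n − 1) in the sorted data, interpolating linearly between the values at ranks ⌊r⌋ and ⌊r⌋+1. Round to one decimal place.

9.4

Sorted: 9.2, 9.3, 9.3, 9.4, 9.4, 9.4, 9.5, 9.6, 9.7, 9.8, 9.9, 10.0, 10.1, 10.2, 10.3, 10.4, 10.5, 10.6, 10.7, 10.8, 10.9.
n = 21.
r = 1 + (15/100)·(21 − 1) = 1 + 3 = 4.
r is an integer, so P15 is the value at rank 4: 9.4.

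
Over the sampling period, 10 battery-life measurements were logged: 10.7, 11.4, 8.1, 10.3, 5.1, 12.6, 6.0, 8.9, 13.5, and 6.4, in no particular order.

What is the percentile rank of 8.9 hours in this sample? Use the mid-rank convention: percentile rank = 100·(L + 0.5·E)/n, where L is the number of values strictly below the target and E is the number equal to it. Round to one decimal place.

Sorted: 5.1, 6.0, 6.4, 8.1, 8.9, 10.3, 10.7, 11.4, 12.6, 13.5.
Count below 8.9: L = 4; count equal: E = 1; n = 10.
Percentile rank = 100·(4 + 0.5·1)/10 = 100·4.5/10 = 45.

45.0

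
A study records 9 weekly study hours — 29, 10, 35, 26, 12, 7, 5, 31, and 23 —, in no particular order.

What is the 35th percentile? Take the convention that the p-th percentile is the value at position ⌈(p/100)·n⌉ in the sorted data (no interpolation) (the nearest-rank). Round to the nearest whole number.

Sorted: 5, 7, 10, 12, 23, 26, 29, 31, 35.
n = 9.
Position = ⌈35/100 · 9⌉ = ⌈3.15⌉ = 4.
The value at rank 4 is 12.

12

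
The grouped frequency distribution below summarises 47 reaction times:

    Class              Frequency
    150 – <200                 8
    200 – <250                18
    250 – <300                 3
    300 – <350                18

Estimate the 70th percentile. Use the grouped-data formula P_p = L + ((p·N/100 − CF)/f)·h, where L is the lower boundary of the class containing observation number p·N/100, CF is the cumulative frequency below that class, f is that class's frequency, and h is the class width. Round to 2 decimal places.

N = 47; target position k = 70/100 · 47 = 32.9.
Cumulative frequencies: 8, 26, 29, 47.
Observation 32.9 falls in the class 300 – <350.
L = 300, CF = 29, f = 18, h = 50.
P70 = 300 + ((32.9 − 29)/18)·50 = 300 + 10.8333 = 310.833.

310.83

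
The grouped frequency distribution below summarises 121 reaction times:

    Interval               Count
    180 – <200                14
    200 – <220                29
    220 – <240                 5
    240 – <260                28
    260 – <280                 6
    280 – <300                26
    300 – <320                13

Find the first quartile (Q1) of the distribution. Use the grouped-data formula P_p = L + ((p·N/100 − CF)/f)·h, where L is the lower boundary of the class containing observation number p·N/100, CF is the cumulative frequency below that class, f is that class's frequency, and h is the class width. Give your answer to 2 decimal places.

211.21

N = 121; target position k = 25/100 · 121 = 30.25.
Cumulative frequencies: 14, 43, 48, 76, 82, 108, 121.
Observation 30.25 falls in the class 200 – <220.
L = 200, CF = 14, f = 29, h = 20.
P25 = 200 + ((30.25 − 14)/29)·20 = 200 + 11.2069 = 211.207.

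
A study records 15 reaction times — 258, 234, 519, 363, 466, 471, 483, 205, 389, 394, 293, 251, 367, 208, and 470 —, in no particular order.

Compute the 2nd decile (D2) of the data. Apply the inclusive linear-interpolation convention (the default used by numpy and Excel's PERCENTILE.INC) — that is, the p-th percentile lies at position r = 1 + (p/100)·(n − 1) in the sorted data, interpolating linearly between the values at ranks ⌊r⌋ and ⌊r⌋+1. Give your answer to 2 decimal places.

247.60

Sorted: 205, 208, 234, 251, 258, 293, 363, 367, 389, 394, 466, 470, 471, 483, 519.
n = 15.
r = 1 + (20/100)·(15 − 1) = 1 + 2.8 = 3.8.
Rank 3 is 234 and rank 4 is 251.
Interpolate: 234 + 0.8·(251 − 234) = 234 + 0.8·17 = 247.6.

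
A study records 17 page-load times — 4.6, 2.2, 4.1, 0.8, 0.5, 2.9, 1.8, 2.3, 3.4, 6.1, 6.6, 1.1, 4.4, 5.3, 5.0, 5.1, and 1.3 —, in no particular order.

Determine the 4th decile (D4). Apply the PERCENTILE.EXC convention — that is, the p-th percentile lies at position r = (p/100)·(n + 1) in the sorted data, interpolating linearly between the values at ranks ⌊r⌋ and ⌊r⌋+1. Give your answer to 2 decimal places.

2.42

Sorted: 0.5, 0.8, 1.1, 1.3, 1.8, 2.2, 2.3, 2.9, 3.4, 4.1, 4.4, 4.6, 5.0, 5.1, 5.3, 6.1, 6.6.
n = 17.
r = (40/100)·(17 + 1) = 7.2.
Rank 7 is 2.3 and rank 8 is 2.9.
Interpolate: 2.3 + 0.2·(2.9 − 2.3) = 2.3 + 0.2·0.6 = 2.42.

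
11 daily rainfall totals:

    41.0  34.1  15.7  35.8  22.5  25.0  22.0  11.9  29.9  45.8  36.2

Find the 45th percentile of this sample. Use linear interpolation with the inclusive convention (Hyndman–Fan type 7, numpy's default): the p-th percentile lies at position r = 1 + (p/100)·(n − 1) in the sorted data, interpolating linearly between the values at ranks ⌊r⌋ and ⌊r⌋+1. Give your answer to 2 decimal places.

Sorted: 11.9, 15.7, 22.0, 22.5, 25.0, 29.9, 34.1, 35.8, 36.2, 41.0, 45.8.
n = 11.
r = 1 + (45/100)·(11 − 1) = 1 + 4.5 = 5.5.
Rank 5 is 25.0 and rank 6 is 29.9.
Interpolate: 25.0 + 0.5·(29.9 − 25.0) = 25.0 + 0.5·4.9 = 27.45.

27.45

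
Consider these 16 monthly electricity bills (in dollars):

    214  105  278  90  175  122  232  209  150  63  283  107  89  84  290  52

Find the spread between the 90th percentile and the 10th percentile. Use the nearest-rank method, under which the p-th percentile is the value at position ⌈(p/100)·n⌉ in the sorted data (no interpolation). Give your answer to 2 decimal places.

220.00

Sorted: 52, 63, 84, 89, 90, 105, 107, 122, 150, 175, 209, 214, 232, 278, 283, 290.
n = 16.
P10: rank ⌈10/100·16⌉ = 2 → 63.
P90: rank ⌈90/100·16⌉ = 15 → 283.
Difference: 283 − 63 = 220.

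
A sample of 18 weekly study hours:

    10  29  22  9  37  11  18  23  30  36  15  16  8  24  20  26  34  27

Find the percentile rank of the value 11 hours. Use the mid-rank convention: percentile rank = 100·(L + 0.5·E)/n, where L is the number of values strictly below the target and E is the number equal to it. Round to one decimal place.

Sorted: 8, 9, 10, 11, 15, 16, 18, 20, 22, 23, 24, 26, 27, 29, 30, 34, 36, 37.
Count below 11: L = 3; count equal: E = 1; n = 18.
Percentile rank = 100·(3 + 0.5·1)/18 = 100·3.5/18 = 19.44.

19.4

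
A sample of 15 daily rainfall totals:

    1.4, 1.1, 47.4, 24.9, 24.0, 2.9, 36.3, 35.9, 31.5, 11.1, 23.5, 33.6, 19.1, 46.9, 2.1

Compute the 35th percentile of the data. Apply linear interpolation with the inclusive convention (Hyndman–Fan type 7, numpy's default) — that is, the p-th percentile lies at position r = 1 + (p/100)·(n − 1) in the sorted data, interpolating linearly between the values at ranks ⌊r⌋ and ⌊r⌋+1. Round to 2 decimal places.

Sorted: 1.1, 1.4, 2.1, 2.9, 11.1, 19.1, 23.5, 24.0, 24.9, 31.5, 33.6, 35.9, 36.3, 46.9, 47.4.
n = 15.
r = 1 + (35/100)·(15 − 1) = 1 + 4.9 = 5.9.
Rank 5 is 11.1 and rank 6 is 19.1.
Interpolate: 11.1 + 0.9·(19.1 − 11.1) = 11.1 + 0.9·8 = 18.3.

18.30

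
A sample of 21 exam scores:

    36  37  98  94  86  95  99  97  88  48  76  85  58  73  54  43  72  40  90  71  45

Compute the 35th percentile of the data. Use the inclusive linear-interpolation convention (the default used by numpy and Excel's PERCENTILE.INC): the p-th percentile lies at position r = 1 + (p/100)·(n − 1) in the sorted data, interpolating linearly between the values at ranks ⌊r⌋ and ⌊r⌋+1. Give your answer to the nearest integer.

58

Sorted: 36, 37, 40, 43, 45, 48, 54, 58, 71, 72, 73, 76, 85, 86, 88, 90, 94, 95, 97, 98, 99.
n = 21.
r = 1 + (35/100)·(21 − 1) = 1 + 7 = 8.
r is an integer, so P35 is the value at rank 8: 58.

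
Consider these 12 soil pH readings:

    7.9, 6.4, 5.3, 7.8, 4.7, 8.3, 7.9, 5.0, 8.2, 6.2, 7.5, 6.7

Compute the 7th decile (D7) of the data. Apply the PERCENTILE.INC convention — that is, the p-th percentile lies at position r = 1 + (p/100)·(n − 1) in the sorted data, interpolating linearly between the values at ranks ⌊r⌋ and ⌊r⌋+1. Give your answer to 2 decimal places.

Sorted: 4.7, 5.0, 5.3, 6.2, 6.4, 6.7, 7.5, 7.8, 7.9, 7.9, 8.2, 8.3.
n = 12.
r = 1 + (70/100)·(12 − 1) = 1 + 7.7 = 8.7.
Rank 8 is 7.8 and rank 9 is 7.9.
Interpolate: 7.8 + 0.7·(7.9 − 7.8) = 7.8 + 0.7·0.1 = 7.87.

7.87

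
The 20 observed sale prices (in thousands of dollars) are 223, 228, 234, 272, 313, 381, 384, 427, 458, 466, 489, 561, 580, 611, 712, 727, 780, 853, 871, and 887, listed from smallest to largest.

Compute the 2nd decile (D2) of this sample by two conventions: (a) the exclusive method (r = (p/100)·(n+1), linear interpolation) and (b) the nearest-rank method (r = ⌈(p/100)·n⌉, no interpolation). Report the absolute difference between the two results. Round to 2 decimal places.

n = 20.
(a) r = 4.2; between ranks 4 (272) and 5 (313): 280.2.
(b) the nearest-rank method: rank 4 → 272.
|280.2 − 272| = 8.2.

8.20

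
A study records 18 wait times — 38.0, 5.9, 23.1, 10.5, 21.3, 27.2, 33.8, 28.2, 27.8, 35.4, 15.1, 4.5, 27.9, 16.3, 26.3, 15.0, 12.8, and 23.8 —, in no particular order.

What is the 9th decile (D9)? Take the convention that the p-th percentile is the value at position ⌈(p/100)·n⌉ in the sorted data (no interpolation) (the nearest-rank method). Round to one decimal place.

35.4

Sorted: 4.5, 5.9, 10.5, 12.8, 15.0, 15.1, 16.3, 21.3, 23.1, 23.8, 26.3, 27.2, 27.8, 27.9, 28.2, 33.8, 35.4, 38.0.
n = 18.
Position = ⌈90/100 · 18⌉ = ⌈16.2⌉ = 17.
The value at rank 17 is 35.4.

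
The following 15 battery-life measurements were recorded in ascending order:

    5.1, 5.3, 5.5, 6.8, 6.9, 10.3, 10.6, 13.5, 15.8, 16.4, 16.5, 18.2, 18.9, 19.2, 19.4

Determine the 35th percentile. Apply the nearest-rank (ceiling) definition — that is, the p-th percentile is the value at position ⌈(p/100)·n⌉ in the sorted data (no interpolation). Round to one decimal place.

n = 15.
Position = ⌈35/100 · 15⌉ = ⌈5.25⌉ = 6.
The value at rank 6 is 10.3.

10.3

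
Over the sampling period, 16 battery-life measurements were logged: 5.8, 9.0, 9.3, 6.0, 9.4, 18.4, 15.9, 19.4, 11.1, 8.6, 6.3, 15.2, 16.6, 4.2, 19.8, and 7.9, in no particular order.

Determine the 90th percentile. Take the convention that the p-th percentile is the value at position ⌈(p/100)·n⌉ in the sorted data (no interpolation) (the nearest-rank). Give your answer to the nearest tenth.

19.4

Sorted: 4.2, 5.8, 6.0, 6.3, 7.9, 8.6, 9.0, 9.3, 9.4, 11.1, 15.2, 15.9, 16.6, 18.4, 19.4, 19.8.
n = 16.
Position = ⌈90/100 · 16⌉ = ⌈14.4⌉ = 15.
The value at rank 15 is 19.4.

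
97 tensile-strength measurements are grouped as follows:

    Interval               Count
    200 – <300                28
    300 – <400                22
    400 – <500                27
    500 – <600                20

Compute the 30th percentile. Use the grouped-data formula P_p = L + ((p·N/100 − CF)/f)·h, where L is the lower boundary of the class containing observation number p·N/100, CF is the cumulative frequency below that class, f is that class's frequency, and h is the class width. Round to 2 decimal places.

N = 97; target position k = 30/100 · 97 = 29.1.
Cumulative frequencies: 28, 50, 77, 97.
Observation 29.1 falls in the class 300 – <400.
L = 300, CF = 28, f = 22, h = 100.
P30 = 300 + ((29.1 − 28)/22)·100 = 300 + 5 = 305.

305.00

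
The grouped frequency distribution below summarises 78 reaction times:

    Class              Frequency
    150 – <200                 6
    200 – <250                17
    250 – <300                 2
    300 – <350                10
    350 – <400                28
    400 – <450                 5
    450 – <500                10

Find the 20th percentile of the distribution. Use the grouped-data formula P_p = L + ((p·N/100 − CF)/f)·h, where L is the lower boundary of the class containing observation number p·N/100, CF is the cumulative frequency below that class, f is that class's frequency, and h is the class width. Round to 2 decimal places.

N = 78; target position k = 20/100 · 78 = 15.6.
Cumulative frequencies: 6, 23, 25, 35, 63, 68, 78.
Observation 15.6 falls in the class 200 – <250.
L = 200, CF = 6, f = 17, h = 50.
P20 = 200 + ((15.6 − 6)/17)·50 = 200 + 28.2353 = 228.235.

228.24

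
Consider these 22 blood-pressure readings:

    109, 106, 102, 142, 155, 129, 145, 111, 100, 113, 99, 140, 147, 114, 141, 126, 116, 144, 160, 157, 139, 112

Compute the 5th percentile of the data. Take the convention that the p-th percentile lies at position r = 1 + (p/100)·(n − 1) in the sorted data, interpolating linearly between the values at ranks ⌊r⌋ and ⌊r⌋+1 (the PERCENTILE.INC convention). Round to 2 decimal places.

100.10

Sorted: 99, 100, 102, 106, 109, 111, 112, 113, 114, 116, 126, 129, 139, 140, 141, 142, 144, 145, 147, 155, 157, 160.
n = 22.
r = 1 + (5/100)·(22 − 1) = 1 + 1.05 = 2.05.
Rank 2 is 100 and rank 3 is 102.
Interpolate: 100 + 0.05·(102 − 100) = 100 + 0.05·2 = 100.1.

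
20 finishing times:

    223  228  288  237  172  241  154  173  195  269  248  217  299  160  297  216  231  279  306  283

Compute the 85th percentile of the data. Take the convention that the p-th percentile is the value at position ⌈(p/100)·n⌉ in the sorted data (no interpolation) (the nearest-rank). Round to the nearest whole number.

288

Sorted: 154, 160, 172, 173, 195, 216, 217, 223, 228, 231, 237, 241, 248, 269, 279, 283, 288, 297, 299, 306.
n = 20.
Position = ⌈85/100 · 20⌉ = ⌈17⌉ = 17.
The value at rank 17 is 288.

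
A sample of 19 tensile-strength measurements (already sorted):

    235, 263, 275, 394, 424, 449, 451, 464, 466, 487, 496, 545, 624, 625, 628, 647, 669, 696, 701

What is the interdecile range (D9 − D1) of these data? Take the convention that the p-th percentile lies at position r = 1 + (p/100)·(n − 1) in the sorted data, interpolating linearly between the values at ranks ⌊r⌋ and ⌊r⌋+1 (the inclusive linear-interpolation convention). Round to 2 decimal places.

401.80

n = 19.
P10: r = 2.8; ranks 2–3 are 263, 275; interpolating gives 272.6.
P90: r = 17.2; ranks 17–18 are 669, 696; interpolating gives 674.4.
Difference: 674.4 − 272.6 = 401.8.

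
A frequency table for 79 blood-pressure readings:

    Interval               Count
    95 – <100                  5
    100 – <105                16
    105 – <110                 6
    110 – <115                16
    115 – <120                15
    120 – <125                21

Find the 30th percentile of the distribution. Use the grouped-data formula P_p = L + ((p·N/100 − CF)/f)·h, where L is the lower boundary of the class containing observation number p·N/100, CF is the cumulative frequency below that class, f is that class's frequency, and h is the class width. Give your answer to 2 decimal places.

N = 79; target position k = 30/100 · 79 = 23.7.
Cumulative frequencies: 5, 21, 27, 43, 58, 79.
Observation 23.7 falls in the class 105 – <110.
L = 105, CF = 21, f = 6, h = 5.
P30 = 105 + ((23.7 − 21)/6)·5 = 105 + 2.25 = 107.25.

107.25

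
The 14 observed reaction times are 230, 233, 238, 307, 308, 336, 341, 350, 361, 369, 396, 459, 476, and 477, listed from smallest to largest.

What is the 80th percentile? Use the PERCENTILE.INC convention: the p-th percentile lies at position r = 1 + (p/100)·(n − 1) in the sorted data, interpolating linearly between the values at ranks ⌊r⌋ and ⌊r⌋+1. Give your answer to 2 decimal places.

421.20

n = 14.
r = 1 + (80/100)·(14 − 1) = 1 + 10.4 = 11.4.
Rank 11 is 396 and rank 12 is 459.
Interpolate: 396 + 0.4·(459 − 396) = 396 + 0.4·63 = 421.2.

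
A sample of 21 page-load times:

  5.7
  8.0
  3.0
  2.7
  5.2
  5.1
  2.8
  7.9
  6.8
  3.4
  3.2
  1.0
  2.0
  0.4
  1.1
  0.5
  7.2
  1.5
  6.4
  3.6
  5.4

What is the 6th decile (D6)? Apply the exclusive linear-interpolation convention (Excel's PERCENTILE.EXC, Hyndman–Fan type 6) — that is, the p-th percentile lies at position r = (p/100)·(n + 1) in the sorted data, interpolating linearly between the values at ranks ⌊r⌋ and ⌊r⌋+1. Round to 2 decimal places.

Sorted: 0.4, 0.5, 1.0, 1.1, 1.5, 2.0, 2.7, 2.8, 3.0, 3.2, 3.4, 3.6, 5.1, 5.2, 5.4, 5.7, 6.4, 6.8, 7.2, 7.9, 8.0.
n = 21.
r = (60/100)·(21 + 1) = 13.2.
Rank 13 is 5.1 and rank 14 is 5.2.
Interpolate: 5.1 + 0.2·(5.2 − 5.1) = 5.1 + 0.2·0.1 = 5.12.

5.12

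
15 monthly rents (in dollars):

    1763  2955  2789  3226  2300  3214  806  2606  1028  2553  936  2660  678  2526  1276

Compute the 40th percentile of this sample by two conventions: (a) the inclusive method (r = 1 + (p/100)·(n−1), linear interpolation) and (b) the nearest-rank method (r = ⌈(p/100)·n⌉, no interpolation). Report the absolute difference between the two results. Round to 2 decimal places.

322.20

Sorted: 678, 806, 936, 1028, 1276, 1763, 2300, 2526, 2553, 2606, 2660, 2789, 2955, 3214, 3226.
n = 15.
(a) r = 6.6; between ranks 6 (1763) and 7 (2300): 2085.2.
(b) the nearest-rank method: rank 6 → 1763.
|2085.2 − 1763| = 322.2.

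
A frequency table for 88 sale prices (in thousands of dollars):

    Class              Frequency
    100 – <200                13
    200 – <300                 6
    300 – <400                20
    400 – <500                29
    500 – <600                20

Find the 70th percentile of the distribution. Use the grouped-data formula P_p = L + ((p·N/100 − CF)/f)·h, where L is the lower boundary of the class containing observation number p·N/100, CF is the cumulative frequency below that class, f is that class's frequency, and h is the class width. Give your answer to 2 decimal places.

477.93

N = 88; target position k = 70/100 · 88 = 61.6.
Cumulative frequencies: 13, 19, 39, 68, 88.
Observation 61.6 falls in the class 400 – <500.
L = 400, CF = 39, f = 29, h = 100.
P70 = 400 + ((61.6 − 39)/29)·100 = 400 + 77.931 = 477.931.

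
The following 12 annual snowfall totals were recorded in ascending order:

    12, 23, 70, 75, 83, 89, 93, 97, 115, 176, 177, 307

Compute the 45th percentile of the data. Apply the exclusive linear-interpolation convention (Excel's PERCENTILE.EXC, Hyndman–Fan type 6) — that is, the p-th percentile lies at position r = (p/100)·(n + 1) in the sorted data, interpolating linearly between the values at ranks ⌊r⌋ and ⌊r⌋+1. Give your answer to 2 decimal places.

n = 12.
r = (45/100)·(12 + 1) = 5.85.
Rank 5 is 83 and rank 6 is 89.
Interpolate: 83 + 0.85·(89 − 83) = 83 + 0.85·6 = 88.1.

88.10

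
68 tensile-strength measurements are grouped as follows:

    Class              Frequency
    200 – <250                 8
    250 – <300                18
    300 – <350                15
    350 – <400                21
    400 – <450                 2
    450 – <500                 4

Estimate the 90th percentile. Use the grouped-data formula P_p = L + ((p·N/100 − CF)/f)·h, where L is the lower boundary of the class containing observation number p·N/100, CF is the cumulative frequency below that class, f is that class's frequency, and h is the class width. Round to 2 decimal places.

N = 68; target position k = 90/100 · 68 = 61.2.
Cumulative frequencies: 8, 26, 41, 62, 64, 68.
Observation 61.2 falls in the class 350 – <400.
L = 350, CF = 41, f = 21, h = 50.
P90 = 350 + ((61.2 − 41)/21)·50 = 350 + 48.0952 = 398.095.

398.10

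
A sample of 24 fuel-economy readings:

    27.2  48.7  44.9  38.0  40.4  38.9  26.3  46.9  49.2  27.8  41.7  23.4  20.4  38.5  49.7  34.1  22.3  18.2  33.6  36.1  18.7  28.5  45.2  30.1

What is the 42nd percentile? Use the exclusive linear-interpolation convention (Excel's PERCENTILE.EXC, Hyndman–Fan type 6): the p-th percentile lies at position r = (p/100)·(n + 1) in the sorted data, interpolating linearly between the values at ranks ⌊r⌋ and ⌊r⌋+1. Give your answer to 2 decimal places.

31.85

Sorted: 18.2, 18.7, 20.4, 22.3, 23.4, 26.3, 27.2, 27.8, 28.5, 30.1, 33.6, 34.1, 36.1, 38.0, 38.5, 38.9, 40.4, 41.7, 44.9, 45.2, 46.9, 48.7, 49.2, 49.7.
n = 24.
r = (42/100)·(24 + 1) = 10.5.
Rank 10 is 30.1 and rank 11 is 33.6.
Interpolate: 30.1 + 0.5·(33.6 − 30.1) = 30.1 + 0.5·3.5 = 31.85.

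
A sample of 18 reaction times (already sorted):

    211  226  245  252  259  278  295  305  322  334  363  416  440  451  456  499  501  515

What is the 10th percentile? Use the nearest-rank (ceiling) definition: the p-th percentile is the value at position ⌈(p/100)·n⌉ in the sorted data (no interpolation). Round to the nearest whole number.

n = 18.
Position = ⌈10/100 · 18⌉ = ⌈1.8⌉ = 2.
The value at rank 2 is 226.

226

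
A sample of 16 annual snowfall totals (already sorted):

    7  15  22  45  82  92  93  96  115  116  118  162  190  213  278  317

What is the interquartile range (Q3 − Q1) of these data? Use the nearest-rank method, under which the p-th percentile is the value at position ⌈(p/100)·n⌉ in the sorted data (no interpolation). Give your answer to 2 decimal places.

n = 16.
P25: rank ⌈25/100·16⌉ = 4 → 45.
P75: rank ⌈75/100·16⌉ = 12 → 162.
Difference: 162 − 45 = 117.

117.00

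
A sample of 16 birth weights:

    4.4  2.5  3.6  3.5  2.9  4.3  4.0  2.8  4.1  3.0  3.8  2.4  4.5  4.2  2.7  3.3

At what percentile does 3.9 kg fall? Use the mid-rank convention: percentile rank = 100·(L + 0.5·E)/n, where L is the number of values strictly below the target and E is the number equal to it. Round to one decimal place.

Sorted: 2.4, 2.5, 2.7, 2.8, 2.9, 3.0, 3.3, 3.5, 3.6, 3.8, 4.0, 4.1, 4.2, 4.3, 4.4, 4.5.
Count below 3.9: L = 10; count equal: E = 0; n = 16.
Percentile rank = 100·(10 + 0.5·0)/16 = 100·10/16 = 62.5.

62.5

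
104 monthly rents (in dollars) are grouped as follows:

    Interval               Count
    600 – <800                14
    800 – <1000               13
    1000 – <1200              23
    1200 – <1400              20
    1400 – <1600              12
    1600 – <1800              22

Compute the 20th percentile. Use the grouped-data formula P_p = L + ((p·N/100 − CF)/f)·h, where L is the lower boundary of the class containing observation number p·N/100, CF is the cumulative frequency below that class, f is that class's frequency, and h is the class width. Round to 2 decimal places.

904.62

N = 104; target position k = 20/100 · 104 = 20.8.
Cumulative frequencies: 14, 27, 50, 70, 82, 104.
Observation 20.8 falls in the class 800 – <1000.
L = 800, CF = 14, f = 13, h = 200.
P20 = 800 + ((20.8 − 14)/13)·200 = 800 + 104.615 = 904.615.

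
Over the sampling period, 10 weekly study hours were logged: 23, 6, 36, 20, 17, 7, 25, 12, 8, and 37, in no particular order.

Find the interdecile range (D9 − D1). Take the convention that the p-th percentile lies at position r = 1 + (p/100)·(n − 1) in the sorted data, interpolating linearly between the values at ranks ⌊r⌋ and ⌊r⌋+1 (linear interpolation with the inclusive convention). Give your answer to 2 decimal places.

29.20

Sorted: 6, 7, 8, 12, 17, 20, 23, 25, 36, 37.
n = 10.
P10: r = 1.9; ranks 1–2 are 6, 7; interpolating gives 6.9.
P90: r = 9.1; ranks 9–10 are 36, 37; interpolating gives 36.1.
Difference: 36.1 − 6.9 = 29.2.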